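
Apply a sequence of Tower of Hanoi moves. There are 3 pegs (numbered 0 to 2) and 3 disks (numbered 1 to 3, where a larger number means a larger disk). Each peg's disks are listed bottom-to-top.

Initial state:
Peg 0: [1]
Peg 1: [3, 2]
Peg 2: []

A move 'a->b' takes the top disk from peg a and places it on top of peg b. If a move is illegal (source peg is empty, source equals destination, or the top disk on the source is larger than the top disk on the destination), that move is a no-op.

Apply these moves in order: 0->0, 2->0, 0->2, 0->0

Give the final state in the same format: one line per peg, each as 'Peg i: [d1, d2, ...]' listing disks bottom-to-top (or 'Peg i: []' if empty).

Answer: Peg 0: []
Peg 1: [3, 2]
Peg 2: [1]

Derivation:
After move 1 (0->0):
Peg 0: [1]
Peg 1: [3, 2]
Peg 2: []

After move 2 (2->0):
Peg 0: [1]
Peg 1: [3, 2]
Peg 2: []

After move 3 (0->2):
Peg 0: []
Peg 1: [3, 2]
Peg 2: [1]

After move 4 (0->0):
Peg 0: []
Peg 1: [3, 2]
Peg 2: [1]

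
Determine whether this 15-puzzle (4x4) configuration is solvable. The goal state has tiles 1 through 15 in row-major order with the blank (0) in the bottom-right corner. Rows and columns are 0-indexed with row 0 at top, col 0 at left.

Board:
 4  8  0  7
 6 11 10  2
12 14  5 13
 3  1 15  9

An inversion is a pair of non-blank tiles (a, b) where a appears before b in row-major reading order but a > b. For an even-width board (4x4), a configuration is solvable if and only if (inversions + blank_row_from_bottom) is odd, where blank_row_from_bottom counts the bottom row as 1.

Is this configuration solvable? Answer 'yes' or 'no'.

Answer: no

Derivation:
Inversions: 46
Blank is in row 0 (0-indexed from top), which is row 4 counting from the bottom (bottom = 1).
46 + 4 = 50, which is even, so the puzzle is not solvable.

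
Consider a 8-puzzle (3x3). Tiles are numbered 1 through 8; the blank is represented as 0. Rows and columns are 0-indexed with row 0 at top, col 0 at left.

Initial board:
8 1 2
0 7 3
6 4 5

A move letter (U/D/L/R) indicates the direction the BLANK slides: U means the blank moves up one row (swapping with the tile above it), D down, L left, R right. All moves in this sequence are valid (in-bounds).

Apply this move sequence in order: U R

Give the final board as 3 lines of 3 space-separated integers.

After move 1 (U):
0 1 2
8 7 3
6 4 5

After move 2 (R):
1 0 2
8 7 3
6 4 5

Answer: 1 0 2
8 7 3
6 4 5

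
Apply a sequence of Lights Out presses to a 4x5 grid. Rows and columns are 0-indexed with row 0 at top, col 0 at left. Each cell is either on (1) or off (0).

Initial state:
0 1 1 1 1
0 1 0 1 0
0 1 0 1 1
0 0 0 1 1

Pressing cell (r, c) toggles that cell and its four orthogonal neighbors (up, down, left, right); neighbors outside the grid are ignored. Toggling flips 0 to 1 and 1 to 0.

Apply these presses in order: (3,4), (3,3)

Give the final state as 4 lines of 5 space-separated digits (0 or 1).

After press 1 at (3,4):
0 1 1 1 1
0 1 0 1 0
0 1 0 1 0
0 0 0 0 0

After press 2 at (3,3):
0 1 1 1 1
0 1 0 1 0
0 1 0 0 0
0 0 1 1 1

Answer: 0 1 1 1 1
0 1 0 1 0
0 1 0 0 0
0 0 1 1 1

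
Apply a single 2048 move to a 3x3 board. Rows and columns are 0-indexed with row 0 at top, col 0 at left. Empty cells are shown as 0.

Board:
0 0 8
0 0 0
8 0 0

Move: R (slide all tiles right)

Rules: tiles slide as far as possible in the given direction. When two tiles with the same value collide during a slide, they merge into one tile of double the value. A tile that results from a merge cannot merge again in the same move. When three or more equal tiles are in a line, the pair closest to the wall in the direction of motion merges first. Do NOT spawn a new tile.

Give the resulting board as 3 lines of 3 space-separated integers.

Slide right:
row 0: [0, 0, 8] -> [0, 0, 8]
row 1: [0, 0, 0] -> [0, 0, 0]
row 2: [8, 0, 0] -> [0, 0, 8]

Answer: 0 0 8
0 0 0
0 0 8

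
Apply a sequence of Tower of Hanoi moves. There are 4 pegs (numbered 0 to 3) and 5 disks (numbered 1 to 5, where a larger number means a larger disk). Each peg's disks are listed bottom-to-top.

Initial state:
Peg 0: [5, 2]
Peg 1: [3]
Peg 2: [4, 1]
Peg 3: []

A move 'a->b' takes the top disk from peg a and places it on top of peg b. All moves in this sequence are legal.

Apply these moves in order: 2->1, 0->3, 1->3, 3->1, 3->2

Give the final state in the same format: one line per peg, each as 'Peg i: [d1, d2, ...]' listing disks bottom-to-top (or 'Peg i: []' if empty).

Answer: Peg 0: [5]
Peg 1: [3, 1]
Peg 2: [4, 2]
Peg 3: []

Derivation:
After move 1 (2->1):
Peg 0: [5, 2]
Peg 1: [3, 1]
Peg 2: [4]
Peg 3: []

After move 2 (0->3):
Peg 0: [5]
Peg 1: [3, 1]
Peg 2: [4]
Peg 3: [2]

After move 3 (1->3):
Peg 0: [5]
Peg 1: [3]
Peg 2: [4]
Peg 3: [2, 1]

After move 4 (3->1):
Peg 0: [5]
Peg 1: [3, 1]
Peg 2: [4]
Peg 3: [2]

After move 5 (3->2):
Peg 0: [5]
Peg 1: [3, 1]
Peg 2: [4, 2]
Peg 3: []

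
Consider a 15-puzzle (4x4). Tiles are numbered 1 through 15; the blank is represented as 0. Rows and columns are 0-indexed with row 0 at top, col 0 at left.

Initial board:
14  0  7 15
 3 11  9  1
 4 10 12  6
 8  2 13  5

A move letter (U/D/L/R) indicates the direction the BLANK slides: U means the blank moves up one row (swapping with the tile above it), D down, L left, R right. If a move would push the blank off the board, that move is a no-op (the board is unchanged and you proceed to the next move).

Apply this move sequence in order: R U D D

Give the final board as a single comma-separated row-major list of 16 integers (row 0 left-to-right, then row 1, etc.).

After move 1 (R):
14  7  0 15
 3 11  9  1
 4 10 12  6
 8  2 13  5

After move 2 (U):
14  7  0 15
 3 11  9  1
 4 10 12  6
 8  2 13  5

After move 3 (D):
14  7  9 15
 3 11  0  1
 4 10 12  6
 8  2 13  5

After move 4 (D):
14  7  9 15
 3 11 12  1
 4 10  0  6
 8  2 13  5

Answer: 14, 7, 9, 15, 3, 11, 12, 1, 4, 10, 0, 6, 8, 2, 13, 5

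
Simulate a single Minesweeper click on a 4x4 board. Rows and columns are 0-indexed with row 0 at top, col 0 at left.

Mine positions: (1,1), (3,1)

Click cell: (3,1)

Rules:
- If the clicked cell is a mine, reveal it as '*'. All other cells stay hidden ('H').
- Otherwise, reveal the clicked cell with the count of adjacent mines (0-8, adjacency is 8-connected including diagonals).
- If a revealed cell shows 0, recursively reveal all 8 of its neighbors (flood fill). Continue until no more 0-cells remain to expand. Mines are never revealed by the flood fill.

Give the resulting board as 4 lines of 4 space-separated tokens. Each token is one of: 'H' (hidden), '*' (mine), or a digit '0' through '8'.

H H H H
H H H H
H H H H
H * H H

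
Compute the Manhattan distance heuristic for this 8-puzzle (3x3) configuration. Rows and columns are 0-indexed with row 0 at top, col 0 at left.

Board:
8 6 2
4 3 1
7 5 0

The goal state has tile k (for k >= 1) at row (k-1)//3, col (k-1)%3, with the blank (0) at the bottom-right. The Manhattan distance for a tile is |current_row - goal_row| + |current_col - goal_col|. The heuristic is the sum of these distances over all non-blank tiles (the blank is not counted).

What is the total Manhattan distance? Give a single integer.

Answer: 12

Derivation:
Tile 8: at (0,0), goal (2,1), distance |0-2|+|0-1| = 3
Tile 6: at (0,1), goal (1,2), distance |0-1|+|1-2| = 2
Tile 2: at (0,2), goal (0,1), distance |0-0|+|2-1| = 1
Tile 4: at (1,0), goal (1,0), distance |1-1|+|0-0| = 0
Tile 3: at (1,1), goal (0,2), distance |1-0|+|1-2| = 2
Tile 1: at (1,2), goal (0,0), distance |1-0|+|2-0| = 3
Tile 7: at (2,0), goal (2,0), distance |2-2|+|0-0| = 0
Tile 5: at (2,1), goal (1,1), distance |2-1|+|1-1| = 1
Sum: 3 + 2 + 1 + 0 + 2 + 3 + 0 + 1 = 12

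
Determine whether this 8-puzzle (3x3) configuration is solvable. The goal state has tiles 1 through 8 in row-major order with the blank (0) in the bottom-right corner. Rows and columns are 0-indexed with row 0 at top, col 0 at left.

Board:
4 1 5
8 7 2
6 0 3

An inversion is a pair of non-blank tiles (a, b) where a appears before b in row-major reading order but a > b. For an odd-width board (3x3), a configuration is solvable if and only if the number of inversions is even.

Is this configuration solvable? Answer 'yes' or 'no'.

Inversions (pairs i<j in row-major order where tile[i] > tile[j] > 0): 13
13 is odd, so the puzzle is not solvable.

Answer: no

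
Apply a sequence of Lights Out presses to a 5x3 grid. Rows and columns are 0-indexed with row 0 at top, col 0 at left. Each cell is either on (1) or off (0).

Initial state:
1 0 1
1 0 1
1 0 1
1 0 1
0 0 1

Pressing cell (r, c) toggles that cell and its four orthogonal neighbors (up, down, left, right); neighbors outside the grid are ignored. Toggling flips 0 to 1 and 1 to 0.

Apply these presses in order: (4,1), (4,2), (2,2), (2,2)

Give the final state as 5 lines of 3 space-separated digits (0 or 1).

Answer: 1 0 1
1 0 1
1 0 1
1 1 0
1 0 1

Derivation:
After press 1 at (4,1):
1 0 1
1 0 1
1 0 1
1 1 1
1 1 0

After press 2 at (4,2):
1 0 1
1 0 1
1 0 1
1 1 0
1 0 1

After press 3 at (2,2):
1 0 1
1 0 0
1 1 0
1 1 1
1 0 1

After press 4 at (2,2):
1 0 1
1 0 1
1 0 1
1 1 0
1 0 1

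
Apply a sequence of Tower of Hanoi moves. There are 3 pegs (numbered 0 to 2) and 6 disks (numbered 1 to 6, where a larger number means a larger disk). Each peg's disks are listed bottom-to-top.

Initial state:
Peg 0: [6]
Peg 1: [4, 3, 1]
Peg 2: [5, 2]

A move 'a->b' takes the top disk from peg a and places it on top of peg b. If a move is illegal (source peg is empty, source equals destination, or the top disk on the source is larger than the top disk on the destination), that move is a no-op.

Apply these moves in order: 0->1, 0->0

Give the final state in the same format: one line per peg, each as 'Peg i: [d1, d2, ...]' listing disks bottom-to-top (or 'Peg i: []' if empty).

After move 1 (0->1):
Peg 0: [6]
Peg 1: [4, 3, 1]
Peg 2: [5, 2]

After move 2 (0->0):
Peg 0: [6]
Peg 1: [4, 3, 1]
Peg 2: [5, 2]

Answer: Peg 0: [6]
Peg 1: [4, 3, 1]
Peg 2: [5, 2]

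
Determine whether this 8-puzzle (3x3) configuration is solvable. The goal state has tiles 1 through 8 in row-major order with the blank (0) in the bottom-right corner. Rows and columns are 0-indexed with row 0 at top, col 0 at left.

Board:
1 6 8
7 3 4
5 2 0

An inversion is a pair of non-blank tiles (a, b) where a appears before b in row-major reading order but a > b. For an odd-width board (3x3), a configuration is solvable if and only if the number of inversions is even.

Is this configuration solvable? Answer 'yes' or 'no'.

Inversions (pairs i<j in row-major order where tile[i] > tile[j] > 0): 16
16 is even, so the puzzle is solvable.

Answer: yes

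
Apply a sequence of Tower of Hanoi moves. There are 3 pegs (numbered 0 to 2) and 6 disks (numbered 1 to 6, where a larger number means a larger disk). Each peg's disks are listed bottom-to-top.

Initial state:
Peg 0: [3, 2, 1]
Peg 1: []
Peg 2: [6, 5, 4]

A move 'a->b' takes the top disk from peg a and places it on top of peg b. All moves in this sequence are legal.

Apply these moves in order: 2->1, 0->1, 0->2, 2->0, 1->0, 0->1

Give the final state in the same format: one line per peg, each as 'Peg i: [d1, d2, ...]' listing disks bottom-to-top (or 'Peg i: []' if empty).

Answer: Peg 0: [3, 2]
Peg 1: [4, 1]
Peg 2: [6, 5]

Derivation:
After move 1 (2->1):
Peg 0: [3, 2, 1]
Peg 1: [4]
Peg 2: [6, 5]

After move 2 (0->1):
Peg 0: [3, 2]
Peg 1: [4, 1]
Peg 2: [6, 5]

After move 3 (0->2):
Peg 0: [3]
Peg 1: [4, 1]
Peg 2: [6, 5, 2]

After move 4 (2->0):
Peg 0: [3, 2]
Peg 1: [4, 1]
Peg 2: [6, 5]

After move 5 (1->0):
Peg 0: [3, 2, 1]
Peg 1: [4]
Peg 2: [6, 5]

After move 6 (0->1):
Peg 0: [3, 2]
Peg 1: [4, 1]
Peg 2: [6, 5]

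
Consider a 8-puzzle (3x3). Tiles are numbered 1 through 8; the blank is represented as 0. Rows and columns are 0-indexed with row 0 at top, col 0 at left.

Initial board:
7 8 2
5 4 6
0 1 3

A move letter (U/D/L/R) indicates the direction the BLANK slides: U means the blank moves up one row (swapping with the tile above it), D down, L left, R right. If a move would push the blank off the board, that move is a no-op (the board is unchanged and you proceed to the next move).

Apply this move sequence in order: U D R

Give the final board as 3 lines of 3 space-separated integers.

Answer: 7 8 2
5 4 6
1 0 3

Derivation:
After move 1 (U):
7 8 2
0 4 6
5 1 3

After move 2 (D):
7 8 2
5 4 6
0 1 3

After move 3 (R):
7 8 2
5 4 6
1 0 3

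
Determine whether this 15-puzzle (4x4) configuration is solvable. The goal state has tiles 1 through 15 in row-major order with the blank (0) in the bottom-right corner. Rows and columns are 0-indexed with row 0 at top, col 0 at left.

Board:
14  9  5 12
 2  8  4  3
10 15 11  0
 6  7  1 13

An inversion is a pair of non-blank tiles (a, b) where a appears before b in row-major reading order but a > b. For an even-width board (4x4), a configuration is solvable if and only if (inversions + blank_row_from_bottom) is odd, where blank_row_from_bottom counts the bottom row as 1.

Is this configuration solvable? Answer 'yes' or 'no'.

Inversions: 56
Blank is in row 2 (0-indexed from top), which is row 2 counting from the bottom (bottom = 1).
56 + 2 = 58, which is even, so the puzzle is not solvable.

Answer: no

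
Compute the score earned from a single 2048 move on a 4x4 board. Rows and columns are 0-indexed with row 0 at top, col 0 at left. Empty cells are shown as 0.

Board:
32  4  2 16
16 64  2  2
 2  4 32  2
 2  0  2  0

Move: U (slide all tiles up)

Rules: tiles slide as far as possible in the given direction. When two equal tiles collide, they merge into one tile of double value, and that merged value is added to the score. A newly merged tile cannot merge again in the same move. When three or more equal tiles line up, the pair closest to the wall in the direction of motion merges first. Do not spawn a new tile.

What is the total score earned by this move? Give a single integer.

Answer: 12

Derivation:
Slide up:
col 0: [32, 16, 2, 2] -> [32, 16, 4, 0]  score +4 (running 4)
col 1: [4, 64, 4, 0] -> [4, 64, 4, 0]  score +0 (running 4)
col 2: [2, 2, 32, 2] -> [4, 32, 2, 0]  score +4 (running 8)
col 3: [16, 2, 2, 0] -> [16, 4, 0, 0]  score +4 (running 12)
Board after move:
32  4  4 16
16 64 32  4
 4  4  2  0
 0  0  0  0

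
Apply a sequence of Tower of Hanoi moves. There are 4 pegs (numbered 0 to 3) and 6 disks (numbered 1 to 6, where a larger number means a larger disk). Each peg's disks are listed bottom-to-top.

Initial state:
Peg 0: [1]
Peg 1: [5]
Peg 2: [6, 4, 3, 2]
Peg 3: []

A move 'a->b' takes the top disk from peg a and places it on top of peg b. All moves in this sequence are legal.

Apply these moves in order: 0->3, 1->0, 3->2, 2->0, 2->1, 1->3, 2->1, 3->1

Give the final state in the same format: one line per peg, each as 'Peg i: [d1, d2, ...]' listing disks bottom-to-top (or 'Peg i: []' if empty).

After move 1 (0->3):
Peg 0: []
Peg 1: [5]
Peg 2: [6, 4, 3, 2]
Peg 3: [1]

After move 2 (1->0):
Peg 0: [5]
Peg 1: []
Peg 2: [6, 4, 3, 2]
Peg 3: [1]

After move 3 (3->2):
Peg 0: [5]
Peg 1: []
Peg 2: [6, 4, 3, 2, 1]
Peg 3: []

After move 4 (2->0):
Peg 0: [5, 1]
Peg 1: []
Peg 2: [6, 4, 3, 2]
Peg 3: []

After move 5 (2->1):
Peg 0: [5, 1]
Peg 1: [2]
Peg 2: [6, 4, 3]
Peg 3: []

After move 6 (1->3):
Peg 0: [5, 1]
Peg 1: []
Peg 2: [6, 4, 3]
Peg 3: [2]

After move 7 (2->1):
Peg 0: [5, 1]
Peg 1: [3]
Peg 2: [6, 4]
Peg 3: [2]

After move 8 (3->1):
Peg 0: [5, 1]
Peg 1: [3, 2]
Peg 2: [6, 4]
Peg 3: []

Answer: Peg 0: [5, 1]
Peg 1: [3, 2]
Peg 2: [6, 4]
Peg 3: []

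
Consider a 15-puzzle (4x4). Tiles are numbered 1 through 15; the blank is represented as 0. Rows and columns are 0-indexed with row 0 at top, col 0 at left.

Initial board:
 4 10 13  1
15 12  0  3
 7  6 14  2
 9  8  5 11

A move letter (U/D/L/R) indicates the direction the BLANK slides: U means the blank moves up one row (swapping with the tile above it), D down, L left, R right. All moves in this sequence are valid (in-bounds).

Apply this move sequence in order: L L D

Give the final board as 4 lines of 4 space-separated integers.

After move 1 (L):
 4 10 13  1
15  0 12  3
 7  6 14  2
 9  8  5 11

After move 2 (L):
 4 10 13  1
 0 15 12  3
 7  6 14  2
 9  8  5 11

After move 3 (D):
 4 10 13  1
 7 15 12  3
 0  6 14  2
 9  8  5 11

Answer:  4 10 13  1
 7 15 12  3
 0  6 14  2
 9  8  5 11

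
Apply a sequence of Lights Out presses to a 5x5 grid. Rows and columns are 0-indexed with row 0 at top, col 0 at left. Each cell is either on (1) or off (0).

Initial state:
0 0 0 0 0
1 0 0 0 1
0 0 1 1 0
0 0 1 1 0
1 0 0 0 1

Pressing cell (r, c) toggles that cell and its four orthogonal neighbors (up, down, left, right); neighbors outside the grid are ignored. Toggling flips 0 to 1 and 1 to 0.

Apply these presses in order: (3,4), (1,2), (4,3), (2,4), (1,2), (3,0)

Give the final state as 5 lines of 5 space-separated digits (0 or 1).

After press 1 at (3,4):
0 0 0 0 0
1 0 0 0 1
0 0 1 1 1
0 0 1 0 1
1 0 0 0 0

After press 2 at (1,2):
0 0 1 0 0
1 1 1 1 1
0 0 0 1 1
0 0 1 0 1
1 0 0 0 0

After press 3 at (4,3):
0 0 1 0 0
1 1 1 1 1
0 0 0 1 1
0 0 1 1 1
1 0 1 1 1

After press 4 at (2,4):
0 0 1 0 0
1 1 1 1 0
0 0 0 0 0
0 0 1 1 0
1 0 1 1 1

After press 5 at (1,2):
0 0 0 0 0
1 0 0 0 0
0 0 1 0 0
0 0 1 1 0
1 0 1 1 1

After press 6 at (3,0):
0 0 0 0 0
1 0 0 0 0
1 0 1 0 0
1 1 1 1 0
0 0 1 1 1

Answer: 0 0 0 0 0
1 0 0 0 0
1 0 1 0 0
1 1 1 1 0
0 0 1 1 1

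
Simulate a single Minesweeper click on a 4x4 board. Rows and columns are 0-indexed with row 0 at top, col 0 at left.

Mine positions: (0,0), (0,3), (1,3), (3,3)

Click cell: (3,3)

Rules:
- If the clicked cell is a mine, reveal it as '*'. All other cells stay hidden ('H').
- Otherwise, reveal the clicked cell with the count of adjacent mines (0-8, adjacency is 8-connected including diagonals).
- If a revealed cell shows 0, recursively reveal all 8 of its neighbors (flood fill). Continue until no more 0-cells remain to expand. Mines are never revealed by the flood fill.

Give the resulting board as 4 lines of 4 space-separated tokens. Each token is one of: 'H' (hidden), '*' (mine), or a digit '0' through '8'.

H H H H
H H H H
H H H H
H H H *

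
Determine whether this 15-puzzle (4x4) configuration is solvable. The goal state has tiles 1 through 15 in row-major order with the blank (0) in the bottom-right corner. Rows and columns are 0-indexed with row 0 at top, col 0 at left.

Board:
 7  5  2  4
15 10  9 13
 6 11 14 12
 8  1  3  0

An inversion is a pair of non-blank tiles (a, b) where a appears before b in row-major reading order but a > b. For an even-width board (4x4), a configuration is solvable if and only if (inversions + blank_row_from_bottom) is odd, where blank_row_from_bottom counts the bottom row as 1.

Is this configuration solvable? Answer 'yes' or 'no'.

Answer: yes

Derivation:
Inversions: 52
Blank is in row 3 (0-indexed from top), which is row 1 counting from the bottom (bottom = 1).
52 + 1 = 53, which is odd, so the puzzle is solvable.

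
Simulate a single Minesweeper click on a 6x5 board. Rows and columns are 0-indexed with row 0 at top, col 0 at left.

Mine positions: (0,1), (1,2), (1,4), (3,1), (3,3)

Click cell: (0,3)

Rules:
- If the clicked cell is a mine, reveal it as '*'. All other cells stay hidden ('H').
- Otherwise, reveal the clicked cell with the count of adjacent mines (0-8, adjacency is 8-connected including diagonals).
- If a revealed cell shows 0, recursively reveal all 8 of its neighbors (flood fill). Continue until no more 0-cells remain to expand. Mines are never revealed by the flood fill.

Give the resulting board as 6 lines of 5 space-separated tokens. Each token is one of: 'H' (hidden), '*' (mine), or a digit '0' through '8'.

H H H 2 H
H H H H H
H H H H H
H H H H H
H H H H H
H H H H H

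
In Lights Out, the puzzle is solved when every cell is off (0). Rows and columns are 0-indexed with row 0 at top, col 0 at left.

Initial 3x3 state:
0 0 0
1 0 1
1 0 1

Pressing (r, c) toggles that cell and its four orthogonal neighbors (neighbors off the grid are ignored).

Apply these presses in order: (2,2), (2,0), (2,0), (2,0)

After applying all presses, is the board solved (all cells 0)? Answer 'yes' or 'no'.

Answer: yes

Derivation:
After press 1 at (2,2):
0 0 0
1 0 0
1 1 0

After press 2 at (2,0):
0 0 0
0 0 0
0 0 0

After press 3 at (2,0):
0 0 0
1 0 0
1 1 0

After press 4 at (2,0):
0 0 0
0 0 0
0 0 0

Lights still on: 0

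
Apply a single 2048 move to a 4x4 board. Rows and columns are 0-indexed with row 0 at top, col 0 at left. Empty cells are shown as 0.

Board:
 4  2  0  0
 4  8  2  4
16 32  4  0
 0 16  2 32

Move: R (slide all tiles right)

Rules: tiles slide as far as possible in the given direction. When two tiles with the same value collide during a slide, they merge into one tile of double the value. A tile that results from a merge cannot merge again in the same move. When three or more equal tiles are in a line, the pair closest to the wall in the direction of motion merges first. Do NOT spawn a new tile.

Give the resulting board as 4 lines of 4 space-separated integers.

Answer:  0  0  4  2
 4  8  2  4
 0 16 32  4
 0 16  2 32

Derivation:
Slide right:
row 0: [4, 2, 0, 0] -> [0, 0, 4, 2]
row 1: [4, 8, 2, 4] -> [4, 8, 2, 4]
row 2: [16, 32, 4, 0] -> [0, 16, 32, 4]
row 3: [0, 16, 2, 32] -> [0, 16, 2, 32]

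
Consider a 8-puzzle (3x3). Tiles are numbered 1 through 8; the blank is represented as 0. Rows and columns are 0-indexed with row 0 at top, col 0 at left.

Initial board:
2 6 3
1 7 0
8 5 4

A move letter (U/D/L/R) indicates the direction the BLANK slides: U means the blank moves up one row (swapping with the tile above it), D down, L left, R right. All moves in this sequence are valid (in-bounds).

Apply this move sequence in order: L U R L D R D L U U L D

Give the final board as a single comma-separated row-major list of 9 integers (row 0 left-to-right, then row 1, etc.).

Answer: 1, 2, 3, 0, 6, 4, 8, 7, 5

Derivation:
After move 1 (L):
2 6 3
1 0 7
8 5 4

After move 2 (U):
2 0 3
1 6 7
8 5 4

After move 3 (R):
2 3 0
1 6 7
8 5 4

After move 4 (L):
2 0 3
1 6 7
8 5 4

After move 5 (D):
2 6 3
1 0 7
8 5 4

After move 6 (R):
2 6 3
1 7 0
8 5 4

After move 7 (D):
2 6 3
1 7 4
8 5 0

After move 8 (L):
2 6 3
1 7 4
8 0 5

After move 9 (U):
2 6 3
1 0 4
8 7 5

After move 10 (U):
2 0 3
1 6 4
8 7 5

After move 11 (L):
0 2 3
1 6 4
8 7 5

After move 12 (D):
1 2 3
0 6 4
8 7 5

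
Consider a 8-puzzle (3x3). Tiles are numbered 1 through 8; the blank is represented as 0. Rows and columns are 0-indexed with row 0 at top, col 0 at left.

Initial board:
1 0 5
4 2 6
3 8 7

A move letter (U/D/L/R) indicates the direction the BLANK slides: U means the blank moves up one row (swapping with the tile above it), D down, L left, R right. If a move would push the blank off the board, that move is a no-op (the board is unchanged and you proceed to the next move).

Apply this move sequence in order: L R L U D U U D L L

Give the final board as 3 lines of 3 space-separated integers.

Answer: 4 1 5
0 2 6
3 8 7

Derivation:
After move 1 (L):
0 1 5
4 2 6
3 8 7

After move 2 (R):
1 0 5
4 2 6
3 8 7

After move 3 (L):
0 1 5
4 2 6
3 8 7

After move 4 (U):
0 1 5
4 2 6
3 8 7

After move 5 (D):
4 1 5
0 2 6
3 8 7

After move 6 (U):
0 1 5
4 2 6
3 8 7

After move 7 (U):
0 1 5
4 2 6
3 8 7

After move 8 (D):
4 1 5
0 2 6
3 8 7

After move 9 (L):
4 1 5
0 2 6
3 8 7

After move 10 (L):
4 1 5
0 2 6
3 8 7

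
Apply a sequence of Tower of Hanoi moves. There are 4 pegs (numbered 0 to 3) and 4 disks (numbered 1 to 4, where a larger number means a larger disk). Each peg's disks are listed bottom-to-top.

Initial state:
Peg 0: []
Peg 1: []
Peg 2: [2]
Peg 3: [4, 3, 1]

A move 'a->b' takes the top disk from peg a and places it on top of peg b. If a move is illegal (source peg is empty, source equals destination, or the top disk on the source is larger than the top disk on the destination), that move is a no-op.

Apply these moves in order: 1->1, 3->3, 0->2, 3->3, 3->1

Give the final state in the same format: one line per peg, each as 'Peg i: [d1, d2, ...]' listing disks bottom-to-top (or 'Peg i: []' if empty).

After move 1 (1->1):
Peg 0: []
Peg 1: []
Peg 2: [2]
Peg 3: [4, 3, 1]

After move 2 (3->3):
Peg 0: []
Peg 1: []
Peg 2: [2]
Peg 3: [4, 3, 1]

After move 3 (0->2):
Peg 0: []
Peg 1: []
Peg 2: [2]
Peg 3: [4, 3, 1]

After move 4 (3->3):
Peg 0: []
Peg 1: []
Peg 2: [2]
Peg 3: [4, 3, 1]

After move 5 (3->1):
Peg 0: []
Peg 1: [1]
Peg 2: [2]
Peg 3: [4, 3]

Answer: Peg 0: []
Peg 1: [1]
Peg 2: [2]
Peg 3: [4, 3]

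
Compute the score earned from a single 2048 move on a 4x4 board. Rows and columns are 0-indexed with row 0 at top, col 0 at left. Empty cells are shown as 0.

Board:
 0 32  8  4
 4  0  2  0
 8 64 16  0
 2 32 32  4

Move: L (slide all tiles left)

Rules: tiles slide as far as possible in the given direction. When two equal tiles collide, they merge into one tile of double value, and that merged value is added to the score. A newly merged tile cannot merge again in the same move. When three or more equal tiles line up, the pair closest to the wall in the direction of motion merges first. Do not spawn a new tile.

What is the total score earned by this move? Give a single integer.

Slide left:
row 0: [0, 32, 8, 4] -> [32, 8, 4, 0]  score +0 (running 0)
row 1: [4, 0, 2, 0] -> [4, 2, 0, 0]  score +0 (running 0)
row 2: [8, 64, 16, 0] -> [8, 64, 16, 0]  score +0 (running 0)
row 3: [2, 32, 32, 4] -> [2, 64, 4, 0]  score +64 (running 64)
Board after move:
32  8  4  0
 4  2  0  0
 8 64 16  0
 2 64  4  0

Answer: 64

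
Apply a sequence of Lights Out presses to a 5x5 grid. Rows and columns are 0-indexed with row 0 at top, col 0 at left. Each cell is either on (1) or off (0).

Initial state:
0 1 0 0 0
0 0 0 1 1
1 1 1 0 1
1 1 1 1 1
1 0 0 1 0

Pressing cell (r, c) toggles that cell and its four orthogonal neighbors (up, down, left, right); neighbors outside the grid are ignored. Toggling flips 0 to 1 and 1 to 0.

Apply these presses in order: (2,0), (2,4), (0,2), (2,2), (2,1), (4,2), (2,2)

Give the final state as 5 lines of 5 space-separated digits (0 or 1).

After press 1 at (2,0):
0 1 0 0 0
1 0 0 1 1
0 0 1 0 1
0 1 1 1 1
1 0 0 1 0

After press 2 at (2,4):
0 1 0 0 0
1 0 0 1 0
0 0 1 1 0
0 1 1 1 0
1 0 0 1 0

After press 3 at (0,2):
0 0 1 1 0
1 0 1 1 0
0 0 1 1 0
0 1 1 1 0
1 0 0 1 0

After press 4 at (2,2):
0 0 1 1 0
1 0 0 1 0
0 1 0 0 0
0 1 0 1 0
1 0 0 1 0

After press 5 at (2,1):
0 0 1 1 0
1 1 0 1 0
1 0 1 0 0
0 0 0 1 0
1 0 0 1 0

After press 6 at (4,2):
0 0 1 1 0
1 1 0 1 0
1 0 1 0 0
0 0 1 1 0
1 1 1 0 0

After press 7 at (2,2):
0 0 1 1 0
1 1 1 1 0
1 1 0 1 0
0 0 0 1 0
1 1 1 0 0

Answer: 0 0 1 1 0
1 1 1 1 0
1 1 0 1 0
0 0 0 1 0
1 1 1 0 0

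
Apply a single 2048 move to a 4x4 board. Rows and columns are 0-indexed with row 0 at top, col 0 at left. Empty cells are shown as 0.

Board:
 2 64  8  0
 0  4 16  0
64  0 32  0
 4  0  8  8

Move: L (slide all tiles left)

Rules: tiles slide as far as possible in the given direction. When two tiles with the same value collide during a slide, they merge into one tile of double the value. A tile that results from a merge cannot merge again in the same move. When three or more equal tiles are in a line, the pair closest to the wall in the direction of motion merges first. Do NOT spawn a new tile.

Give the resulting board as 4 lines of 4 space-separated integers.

Answer:  2 64  8  0
 4 16  0  0
64 32  0  0
 4 16  0  0

Derivation:
Slide left:
row 0: [2, 64, 8, 0] -> [2, 64, 8, 0]
row 1: [0, 4, 16, 0] -> [4, 16, 0, 0]
row 2: [64, 0, 32, 0] -> [64, 32, 0, 0]
row 3: [4, 0, 8, 8] -> [4, 16, 0, 0]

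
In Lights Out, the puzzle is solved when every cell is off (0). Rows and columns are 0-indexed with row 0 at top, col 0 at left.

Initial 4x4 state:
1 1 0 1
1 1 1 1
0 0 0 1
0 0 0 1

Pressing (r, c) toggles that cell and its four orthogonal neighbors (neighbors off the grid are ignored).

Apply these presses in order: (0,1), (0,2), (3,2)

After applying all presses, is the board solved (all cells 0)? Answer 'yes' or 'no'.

Answer: no

Derivation:
After press 1 at (0,1):
0 0 1 1
1 0 1 1
0 0 0 1
0 0 0 1

After press 2 at (0,2):
0 1 0 0
1 0 0 1
0 0 0 1
0 0 0 1

After press 3 at (3,2):
0 1 0 0
1 0 0 1
0 0 1 1
0 1 1 0

Lights still on: 7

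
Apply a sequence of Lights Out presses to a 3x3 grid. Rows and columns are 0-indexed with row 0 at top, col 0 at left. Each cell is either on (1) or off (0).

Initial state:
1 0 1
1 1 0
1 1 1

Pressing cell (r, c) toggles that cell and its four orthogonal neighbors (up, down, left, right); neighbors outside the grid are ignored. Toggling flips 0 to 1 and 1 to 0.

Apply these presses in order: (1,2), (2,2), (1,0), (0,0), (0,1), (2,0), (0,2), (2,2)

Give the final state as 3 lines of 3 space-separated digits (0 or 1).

After press 1 at (1,2):
1 0 0
1 0 1
1 1 0

After press 2 at (2,2):
1 0 0
1 0 0
1 0 1

After press 3 at (1,0):
0 0 0
0 1 0
0 0 1

After press 4 at (0,0):
1 1 0
1 1 0
0 0 1

After press 5 at (0,1):
0 0 1
1 0 0
0 0 1

After press 6 at (2,0):
0 0 1
0 0 0
1 1 1

After press 7 at (0,2):
0 1 0
0 0 1
1 1 1

After press 8 at (2,2):
0 1 0
0 0 0
1 0 0

Answer: 0 1 0
0 0 0
1 0 0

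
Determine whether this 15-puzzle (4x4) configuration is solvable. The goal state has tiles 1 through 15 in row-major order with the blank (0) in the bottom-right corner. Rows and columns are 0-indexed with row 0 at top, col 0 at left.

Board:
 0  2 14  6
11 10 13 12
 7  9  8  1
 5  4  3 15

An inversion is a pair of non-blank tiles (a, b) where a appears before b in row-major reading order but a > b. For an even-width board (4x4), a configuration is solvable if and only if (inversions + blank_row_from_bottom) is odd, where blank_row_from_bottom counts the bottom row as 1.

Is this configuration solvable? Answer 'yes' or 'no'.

Inversions: 63
Blank is in row 0 (0-indexed from top), which is row 4 counting from the bottom (bottom = 1).
63 + 4 = 67, which is odd, so the puzzle is solvable.

Answer: yes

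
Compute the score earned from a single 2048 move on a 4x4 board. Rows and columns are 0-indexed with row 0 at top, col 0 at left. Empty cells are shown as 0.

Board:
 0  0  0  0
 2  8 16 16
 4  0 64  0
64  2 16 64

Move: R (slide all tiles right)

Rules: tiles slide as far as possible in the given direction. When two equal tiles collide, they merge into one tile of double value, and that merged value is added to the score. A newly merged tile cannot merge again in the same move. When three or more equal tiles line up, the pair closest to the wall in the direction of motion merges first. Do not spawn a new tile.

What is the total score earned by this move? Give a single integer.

Slide right:
row 0: [0, 0, 0, 0] -> [0, 0, 0, 0]  score +0 (running 0)
row 1: [2, 8, 16, 16] -> [0, 2, 8, 32]  score +32 (running 32)
row 2: [4, 0, 64, 0] -> [0, 0, 4, 64]  score +0 (running 32)
row 3: [64, 2, 16, 64] -> [64, 2, 16, 64]  score +0 (running 32)
Board after move:
 0  0  0  0
 0  2  8 32
 0  0  4 64
64  2 16 64

Answer: 32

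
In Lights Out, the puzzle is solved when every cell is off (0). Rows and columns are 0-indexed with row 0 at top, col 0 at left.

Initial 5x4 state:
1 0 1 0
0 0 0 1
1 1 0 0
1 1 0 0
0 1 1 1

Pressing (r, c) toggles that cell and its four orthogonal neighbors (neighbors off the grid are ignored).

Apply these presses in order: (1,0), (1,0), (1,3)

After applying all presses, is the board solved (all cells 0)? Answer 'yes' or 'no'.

Answer: no

Derivation:
After press 1 at (1,0):
0 0 1 0
1 1 0 1
0 1 0 0
1 1 0 0
0 1 1 1

After press 2 at (1,0):
1 0 1 0
0 0 0 1
1 1 0 0
1 1 0 0
0 1 1 1

After press 3 at (1,3):
1 0 1 1
0 0 1 0
1 1 0 1
1 1 0 0
0 1 1 1

Lights still on: 12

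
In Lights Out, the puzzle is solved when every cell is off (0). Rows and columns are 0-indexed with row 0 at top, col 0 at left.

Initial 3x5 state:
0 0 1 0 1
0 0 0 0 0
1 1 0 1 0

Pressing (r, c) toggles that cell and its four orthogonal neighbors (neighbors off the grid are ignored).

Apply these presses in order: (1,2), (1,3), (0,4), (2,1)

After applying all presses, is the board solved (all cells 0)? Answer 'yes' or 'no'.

After press 1 at (1,2):
0 0 0 0 1
0 1 1 1 0
1 1 1 1 0

After press 2 at (1,3):
0 0 0 1 1
0 1 0 0 1
1 1 1 0 0

After press 3 at (0,4):
0 0 0 0 0
0 1 0 0 0
1 1 1 0 0

After press 4 at (2,1):
0 0 0 0 0
0 0 0 0 0
0 0 0 0 0

Lights still on: 0

Answer: yes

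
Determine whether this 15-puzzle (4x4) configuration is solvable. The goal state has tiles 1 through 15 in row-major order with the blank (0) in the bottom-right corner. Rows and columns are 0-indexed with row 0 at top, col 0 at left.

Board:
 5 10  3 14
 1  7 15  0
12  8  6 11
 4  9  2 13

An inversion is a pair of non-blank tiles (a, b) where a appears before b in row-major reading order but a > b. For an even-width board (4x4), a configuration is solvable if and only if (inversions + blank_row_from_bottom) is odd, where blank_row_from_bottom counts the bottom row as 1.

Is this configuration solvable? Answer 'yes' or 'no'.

Answer: no

Derivation:
Inversions: 51
Blank is in row 1 (0-indexed from top), which is row 3 counting from the bottom (bottom = 1).
51 + 3 = 54, which is even, so the puzzle is not solvable.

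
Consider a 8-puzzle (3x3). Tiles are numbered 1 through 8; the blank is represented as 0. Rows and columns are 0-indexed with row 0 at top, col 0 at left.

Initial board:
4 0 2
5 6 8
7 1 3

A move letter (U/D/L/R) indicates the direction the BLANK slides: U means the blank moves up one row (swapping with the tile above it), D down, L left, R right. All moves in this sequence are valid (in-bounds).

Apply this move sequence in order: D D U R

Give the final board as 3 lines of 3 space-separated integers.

Answer: 4 6 2
5 8 0
7 1 3

Derivation:
After move 1 (D):
4 6 2
5 0 8
7 1 3

After move 2 (D):
4 6 2
5 1 8
7 0 3

After move 3 (U):
4 6 2
5 0 8
7 1 3

After move 4 (R):
4 6 2
5 8 0
7 1 3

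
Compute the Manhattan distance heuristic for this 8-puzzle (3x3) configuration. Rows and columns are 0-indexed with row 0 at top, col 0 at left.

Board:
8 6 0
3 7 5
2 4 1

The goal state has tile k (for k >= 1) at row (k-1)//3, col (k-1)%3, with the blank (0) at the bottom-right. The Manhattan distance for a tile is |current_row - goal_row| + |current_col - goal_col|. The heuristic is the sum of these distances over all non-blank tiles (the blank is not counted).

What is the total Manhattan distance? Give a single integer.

Tile 8: at (0,0), goal (2,1), distance |0-2|+|0-1| = 3
Tile 6: at (0,1), goal (1,2), distance |0-1|+|1-2| = 2
Tile 3: at (1,0), goal (0,2), distance |1-0|+|0-2| = 3
Tile 7: at (1,1), goal (2,0), distance |1-2|+|1-0| = 2
Tile 5: at (1,2), goal (1,1), distance |1-1|+|2-1| = 1
Tile 2: at (2,0), goal (0,1), distance |2-0|+|0-1| = 3
Tile 4: at (2,1), goal (1,0), distance |2-1|+|1-0| = 2
Tile 1: at (2,2), goal (0,0), distance |2-0|+|2-0| = 4
Sum: 3 + 2 + 3 + 2 + 1 + 3 + 2 + 4 = 20

Answer: 20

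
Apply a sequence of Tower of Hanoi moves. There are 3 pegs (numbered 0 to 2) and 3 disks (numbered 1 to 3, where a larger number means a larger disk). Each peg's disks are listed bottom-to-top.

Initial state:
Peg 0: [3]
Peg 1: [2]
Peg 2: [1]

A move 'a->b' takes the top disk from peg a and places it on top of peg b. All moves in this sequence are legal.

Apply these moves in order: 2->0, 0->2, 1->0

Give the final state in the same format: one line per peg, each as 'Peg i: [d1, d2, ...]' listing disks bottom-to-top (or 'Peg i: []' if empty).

After move 1 (2->0):
Peg 0: [3, 1]
Peg 1: [2]
Peg 2: []

After move 2 (0->2):
Peg 0: [3]
Peg 1: [2]
Peg 2: [1]

After move 3 (1->0):
Peg 0: [3, 2]
Peg 1: []
Peg 2: [1]

Answer: Peg 0: [3, 2]
Peg 1: []
Peg 2: [1]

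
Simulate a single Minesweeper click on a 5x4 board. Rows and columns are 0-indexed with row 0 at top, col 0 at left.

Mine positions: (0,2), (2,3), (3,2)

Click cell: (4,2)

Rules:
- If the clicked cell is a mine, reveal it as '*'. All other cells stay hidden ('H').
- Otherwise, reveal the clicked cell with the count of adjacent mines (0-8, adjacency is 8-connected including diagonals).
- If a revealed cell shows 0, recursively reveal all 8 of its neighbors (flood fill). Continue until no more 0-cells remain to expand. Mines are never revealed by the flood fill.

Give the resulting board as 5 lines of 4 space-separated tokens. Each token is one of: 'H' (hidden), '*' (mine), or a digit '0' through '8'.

H H H H
H H H H
H H H H
H H H H
H H 1 H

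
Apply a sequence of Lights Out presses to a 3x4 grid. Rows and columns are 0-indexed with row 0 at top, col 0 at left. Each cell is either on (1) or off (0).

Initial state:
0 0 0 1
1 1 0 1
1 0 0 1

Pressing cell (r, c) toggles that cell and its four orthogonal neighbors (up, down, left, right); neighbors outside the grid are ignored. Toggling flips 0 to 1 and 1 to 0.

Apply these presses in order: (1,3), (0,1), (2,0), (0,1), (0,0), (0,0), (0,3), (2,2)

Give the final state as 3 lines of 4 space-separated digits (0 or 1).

Answer: 0 0 1 1
0 1 0 1
0 0 1 1

Derivation:
After press 1 at (1,3):
0 0 0 0
1 1 1 0
1 0 0 0

After press 2 at (0,1):
1 1 1 0
1 0 1 0
1 0 0 0

After press 3 at (2,0):
1 1 1 0
0 0 1 0
0 1 0 0

After press 4 at (0,1):
0 0 0 0
0 1 1 0
0 1 0 0

After press 5 at (0,0):
1 1 0 0
1 1 1 0
0 1 0 0

After press 6 at (0,0):
0 0 0 0
0 1 1 0
0 1 0 0

After press 7 at (0,3):
0 0 1 1
0 1 1 1
0 1 0 0

After press 8 at (2,2):
0 0 1 1
0 1 0 1
0 0 1 1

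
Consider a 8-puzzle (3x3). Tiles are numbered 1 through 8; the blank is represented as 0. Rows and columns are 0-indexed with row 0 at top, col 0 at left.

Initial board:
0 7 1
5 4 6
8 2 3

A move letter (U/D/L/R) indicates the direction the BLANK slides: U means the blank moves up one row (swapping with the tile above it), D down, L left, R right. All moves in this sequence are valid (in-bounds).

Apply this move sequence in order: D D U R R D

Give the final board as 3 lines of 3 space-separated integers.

After move 1 (D):
5 7 1
0 4 6
8 2 3

After move 2 (D):
5 7 1
8 4 6
0 2 3

After move 3 (U):
5 7 1
0 4 6
8 2 3

After move 4 (R):
5 7 1
4 0 6
8 2 3

After move 5 (R):
5 7 1
4 6 0
8 2 3

After move 6 (D):
5 7 1
4 6 3
8 2 0

Answer: 5 7 1
4 6 3
8 2 0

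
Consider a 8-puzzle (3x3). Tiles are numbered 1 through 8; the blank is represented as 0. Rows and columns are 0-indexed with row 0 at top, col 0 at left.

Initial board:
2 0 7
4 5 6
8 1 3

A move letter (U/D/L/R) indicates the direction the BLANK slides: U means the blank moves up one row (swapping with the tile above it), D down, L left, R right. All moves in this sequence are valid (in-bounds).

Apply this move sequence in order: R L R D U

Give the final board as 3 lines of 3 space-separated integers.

Answer: 2 7 0
4 5 6
8 1 3

Derivation:
After move 1 (R):
2 7 0
4 5 6
8 1 3

After move 2 (L):
2 0 7
4 5 6
8 1 3

After move 3 (R):
2 7 0
4 5 6
8 1 3

After move 4 (D):
2 7 6
4 5 0
8 1 3

After move 5 (U):
2 7 0
4 5 6
8 1 3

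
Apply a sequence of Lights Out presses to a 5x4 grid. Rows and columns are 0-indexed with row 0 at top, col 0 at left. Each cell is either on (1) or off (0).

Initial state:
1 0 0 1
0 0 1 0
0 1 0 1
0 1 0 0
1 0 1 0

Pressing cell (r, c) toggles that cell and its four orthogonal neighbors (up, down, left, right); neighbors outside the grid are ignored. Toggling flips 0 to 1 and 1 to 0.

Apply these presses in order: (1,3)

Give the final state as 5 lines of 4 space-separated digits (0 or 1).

Answer: 1 0 0 0
0 0 0 1
0 1 0 0
0 1 0 0
1 0 1 0

Derivation:
After press 1 at (1,3):
1 0 0 0
0 0 0 1
0 1 0 0
0 1 0 0
1 0 1 0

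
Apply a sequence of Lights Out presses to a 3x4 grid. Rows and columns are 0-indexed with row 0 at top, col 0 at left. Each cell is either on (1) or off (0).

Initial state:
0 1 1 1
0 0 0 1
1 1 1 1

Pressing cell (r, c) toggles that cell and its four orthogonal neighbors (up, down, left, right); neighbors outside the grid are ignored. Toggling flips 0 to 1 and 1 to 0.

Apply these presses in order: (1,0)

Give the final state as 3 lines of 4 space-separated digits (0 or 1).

Answer: 1 1 1 1
1 1 0 1
0 1 1 1

Derivation:
After press 1 at (1,0):
1 1 1 1
1 1 0 1
0 1 1 1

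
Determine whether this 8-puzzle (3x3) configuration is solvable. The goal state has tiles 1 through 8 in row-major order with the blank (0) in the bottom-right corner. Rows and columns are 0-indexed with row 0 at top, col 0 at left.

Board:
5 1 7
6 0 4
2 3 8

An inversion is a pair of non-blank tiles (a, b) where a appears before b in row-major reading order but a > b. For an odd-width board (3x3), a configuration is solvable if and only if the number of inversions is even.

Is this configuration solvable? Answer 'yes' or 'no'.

Inversions (pairs i<j in row-major order where tile[i] > tile[j] > 0): 13
13 is odd, so the puzzle is not solvable.

Answer: no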